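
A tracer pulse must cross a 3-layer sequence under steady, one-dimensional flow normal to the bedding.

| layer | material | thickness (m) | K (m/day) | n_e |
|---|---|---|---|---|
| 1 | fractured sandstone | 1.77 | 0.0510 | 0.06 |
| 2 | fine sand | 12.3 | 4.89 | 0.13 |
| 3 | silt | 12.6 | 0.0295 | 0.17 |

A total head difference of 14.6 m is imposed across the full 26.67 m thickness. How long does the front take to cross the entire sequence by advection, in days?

122

With flow normal to the layers, continuity requires the same specific discharge q through every layer.
Σ(b_i/K_i) = 1.77/0.0510 + 12.3/4.89 + 12.6/0.0295 = 464.3 d.
q = Δh / Σ(b_i/K_i) = 14.6 / 464.3 = 0.03144 m/day.
In each layer the seepage velocity is v_i = q/n_i, so the layer transit time is t_i = b_i·n_i / q:
  layer 1 (fractured sandstone): t_1 = 1.77 × 0.06 / 0.03144 = 3.378 d
  layer 2 (fine sand): t_2 = 12.3 × 0.13 / 0.03144 = 50.85 d
  layer 3 (silt): t_3 = 12.6 × 0.17 / 0.03144 = 68.12 d
Total t = Σ t_i = 122.4 days.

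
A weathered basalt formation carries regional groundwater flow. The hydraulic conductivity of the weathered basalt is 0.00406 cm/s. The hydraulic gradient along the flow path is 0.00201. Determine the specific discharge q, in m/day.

0.00705

Convert K: 0.00406 cm/s × 864 = 3.508 m/day.
Hydraulic gradient i = 0.00201.
Specific discharge q = K · i = 3.508 × 0.002010 = 0.007051 m/day.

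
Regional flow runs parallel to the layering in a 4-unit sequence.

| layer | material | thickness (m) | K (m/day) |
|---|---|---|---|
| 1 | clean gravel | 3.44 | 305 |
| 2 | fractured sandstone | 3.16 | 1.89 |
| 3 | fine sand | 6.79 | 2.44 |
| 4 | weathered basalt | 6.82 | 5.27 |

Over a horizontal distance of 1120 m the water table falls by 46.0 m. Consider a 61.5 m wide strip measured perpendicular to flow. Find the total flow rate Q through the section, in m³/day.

Flow is parallel to layering, so each bed carries its own Darcy discharge and the transmissivities add.
Σ(K_i·b_i) = 305×3.44 + 1.89×3.16 + 2.44×6.79 + 5.27×6.82 = 1108 m²/day.
Hydraulic gradient i = Δh / L = 46.0 / 1120 = 0.04107.
Q = Σ(K_i·b_i) · W · i = 1108 × 61.5 × 0.04107 = 2798 m³/day.

2800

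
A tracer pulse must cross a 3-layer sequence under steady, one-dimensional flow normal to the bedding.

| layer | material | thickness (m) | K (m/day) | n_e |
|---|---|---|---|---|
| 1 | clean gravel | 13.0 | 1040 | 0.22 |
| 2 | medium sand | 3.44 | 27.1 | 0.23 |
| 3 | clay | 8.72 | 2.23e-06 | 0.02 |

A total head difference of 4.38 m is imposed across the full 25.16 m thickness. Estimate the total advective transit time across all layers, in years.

With flow normal to the layers, continuity requires the same specific discharge q through every layer.
Σ(b_i/K_i) = 13.0/1040 + 3.44/27.1 + 8.72/2.23e-06 = 3.910e+06 d.
q = Δh / Σ(b_i/K_i) = 4.38 / 3.910e+06 = 1.120e-06 m/day.
In each layer the seepage velocity is v_i = q/n_i, so the layer transit time is t_i = b_i·n_i / q:
  layer 1 (clean gravel): t_1 = 13.0 × 0.22 / 1.120e-06 = 2.553e+06 d
  layer 2 (medium sand): t_2 = 3.44 × 0.23 / 1.120e-06 = 7.064e+05 d
  layer 3 (clay): t_3 = 8.72 × 0.02 / 1.120e-06 = 1.557e+05 d
Total t = Σ t_i = 3.415e+06 days = 9351 years.

9350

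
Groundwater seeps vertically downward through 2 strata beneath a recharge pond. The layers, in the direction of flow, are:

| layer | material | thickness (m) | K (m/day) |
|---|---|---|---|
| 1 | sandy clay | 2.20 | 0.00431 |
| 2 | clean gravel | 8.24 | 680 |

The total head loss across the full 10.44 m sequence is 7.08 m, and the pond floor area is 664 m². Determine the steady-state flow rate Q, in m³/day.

9.21

Flow is perpendicular to layering, so the layers act in series and the equivalent K is the thickness-weighted harmonic mean.
Total thickness L = 2.20 + 8.24 = 10.44 m.
Σ(b_i/K_i) = 2.20/0.00431 + 8.24/680 = 510.5 d.
K_eq = L / Σ(b_i/K_i) = 10.44 / 510.5 = 0.02045 m/day.
Q = K_eq · A · (Δh/L) = 0.02045 × 664 × (7.08/10.44) = 9.210 m³/day.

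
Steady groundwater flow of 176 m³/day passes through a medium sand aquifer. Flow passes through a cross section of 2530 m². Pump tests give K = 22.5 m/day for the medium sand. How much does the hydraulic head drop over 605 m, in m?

From Q = K·A·i, i = Q / (K·A) = 176 / (22.50 × 2530) = 0.003092.
Head loss Δh = i · L = 0.003092 × 605 = 1.871 m.

1.87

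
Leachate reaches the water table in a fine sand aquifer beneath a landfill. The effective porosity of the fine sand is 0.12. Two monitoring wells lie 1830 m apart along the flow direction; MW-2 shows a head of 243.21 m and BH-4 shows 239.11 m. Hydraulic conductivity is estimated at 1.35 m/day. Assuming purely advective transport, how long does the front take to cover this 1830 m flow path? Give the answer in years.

Hydraulic gradient i = (243.21 − 239.11) / 1830 = 4.1 / 1830 = 0.002240.
Darcy flux q = K · i = 1.350 × 0.002240 = 0.003025 m/day.
Seepage velocity v = q / n_e = 0.003025 / 0.12 = 0.02520 m/day.
Travel time t = L / v = 1830 / 0.02520 = 72605 days = 198.8 years.

199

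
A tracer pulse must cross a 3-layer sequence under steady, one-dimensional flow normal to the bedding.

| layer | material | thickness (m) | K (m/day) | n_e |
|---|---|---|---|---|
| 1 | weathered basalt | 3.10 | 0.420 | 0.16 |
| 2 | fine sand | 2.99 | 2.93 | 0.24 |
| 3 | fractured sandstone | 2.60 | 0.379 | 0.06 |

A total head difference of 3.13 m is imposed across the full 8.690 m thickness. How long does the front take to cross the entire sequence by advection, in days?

With flow normal to the layers, continuity requires the same specific discharge q through every layer.
Σ(b_i/K_i) = 3.10/0.420 + 2.99/2.93 + 2.60/0.379 = 15.26 d.
q = Δh / Σ(b_i/K_i) = 3.13 / 15.26 = 0.2051 m/day.
In each layer the seepage velocity is v_i = q/n_i, so the layer transit time is t_i = b_i·n_i / q:
  layer 1 (weathered basalt): t_1 = 3.10 × 0.16 / 0.2051 = 2.418 d
  layer 2 (fine sand): t_2 = 2.99 × 0.24 / 0.2051 = 3.499 d
  layer 3 (fractured sandstone): t_3 = 2.60 × 0.06 / 0.2051 = 0.7606 d
Total t = Σ t_i = 6.678 days.

6.68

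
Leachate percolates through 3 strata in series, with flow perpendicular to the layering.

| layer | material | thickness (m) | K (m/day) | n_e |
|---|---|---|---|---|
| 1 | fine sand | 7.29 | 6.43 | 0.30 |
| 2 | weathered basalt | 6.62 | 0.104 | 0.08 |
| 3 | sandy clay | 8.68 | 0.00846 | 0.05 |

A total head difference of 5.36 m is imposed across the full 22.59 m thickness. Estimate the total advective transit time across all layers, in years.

With flow normal to the layers, continuity requires the same specific discharge q through every layer.
Σ(b_i/K_i) = 7.29/6.43 + 6.62/0.104 + 8.68/0.00846 = 1091 d.
q = Δh / Σ(b_i/K_i) = 5.36 / 1091 = 0.004914 m/day.
In each layer the seepage velocity is v_i = q/n_i, so the layer transit time is t_i = b_i·n_i / q:
  layer 1 (fine sand): t_1 = 7.29 × 0.30 / 0.004914 = 445.1 d
  layer 2 (weathered basalt): t_2 = 6.62 × 0.08 / 0.004914 = 107.8 d
  layer 3 (sandy clay): t_3 = 8.68 × 0.05 / 0.004914 = 88.32 d
Total t = Σ t_i = 641.2 days = 1.755 years.

1.76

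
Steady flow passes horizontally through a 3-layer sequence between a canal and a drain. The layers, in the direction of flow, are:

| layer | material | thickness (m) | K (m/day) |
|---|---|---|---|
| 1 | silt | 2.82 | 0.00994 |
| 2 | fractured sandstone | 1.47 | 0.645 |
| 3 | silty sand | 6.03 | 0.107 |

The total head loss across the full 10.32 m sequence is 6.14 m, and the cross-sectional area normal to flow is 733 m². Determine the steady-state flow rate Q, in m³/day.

Flow is perpendicular to layering, so the layers act in series and the equivalent K is the thickness-weighted harmonic mean.
Total thickness L = 2.82 + 1.47 + 6.03 = 10.32 m.
Σ(b_i/K_i) = 2.82/0.00994 + 1.47/0.645 + 6.03/0.107 = 342.3 d.
K_eq = L / Σ(b_i/K_i) = 10.32 / 342.3 = 0.03015 m/day.
Q = K_eq · A · (Δh/L) = 0.03015 × 733 × (6.14/10.32) = 13.15 m³/day.

13.1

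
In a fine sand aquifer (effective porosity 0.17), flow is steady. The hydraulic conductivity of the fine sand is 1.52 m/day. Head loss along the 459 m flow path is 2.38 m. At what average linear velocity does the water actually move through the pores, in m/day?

0.0464

Hydraulic gradient i = Δh / L = 2.38 / 459 = 0.005185.
Darcy flux q = K · i = 1.520 × 0.005185 = 0.007881 m/day.
Seepage velocity v = q / n_e = 0.007881 / 0.17 = 0.04636 m/day.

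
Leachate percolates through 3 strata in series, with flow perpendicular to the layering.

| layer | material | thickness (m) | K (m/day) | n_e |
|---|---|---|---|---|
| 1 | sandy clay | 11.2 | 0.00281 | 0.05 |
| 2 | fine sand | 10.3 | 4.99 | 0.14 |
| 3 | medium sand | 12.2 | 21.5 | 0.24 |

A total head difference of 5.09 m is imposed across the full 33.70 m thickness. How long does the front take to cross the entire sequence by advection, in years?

With flow normal to the layers, continuity requires the same specific discharge q through every layer.
Σ(b_i/K_i) = 11.2/0.00281 + 10.3/4.99 + 12.2/21.5 = 3988 d.
q = Δh / Σ(b_i/K_i) = 5.09 / 3988 = 0.001276 m/day.
In each layer the seepage velocity is v_i = q/n_i, so the layer transit time is t_i = b_i·n_i / q:
  layer 1 (sandy clay): t_1 = 11.2 × 0.05 / 0.001276 = 438.8 d
  layer 2 (fine sand): t_2 = 10.3 × 0.14 / 0.001276 = 1130 d
  layer 3 (medium sand): t_3 = 12.2 × 0.24 / 0.001276 = 2294 d
Total t = Σ t_i = 3863 days = 10.58 years.

10.6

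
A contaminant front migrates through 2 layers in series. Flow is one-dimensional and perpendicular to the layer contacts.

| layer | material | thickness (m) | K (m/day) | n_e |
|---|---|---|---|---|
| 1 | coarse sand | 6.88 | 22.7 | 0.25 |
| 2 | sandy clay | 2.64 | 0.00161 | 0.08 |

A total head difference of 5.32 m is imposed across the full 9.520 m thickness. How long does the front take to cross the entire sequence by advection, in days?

595

With flow normal to the layers, continuity requires the same specific discharge q through every layer.
Σ(b_i/K_i) = 6.88/22.7 + 2.64/0.00161 = 1640 d.
q = Δh / Σ(b_i/K_i) = 5.32 / 1640 = 0.003244 m/day.
In each layer the seepage velocity is v_i = q/n_i, so the layer transit time is t_i = b_i·n_i / q:
  layer 1 (coarse sand): t_1 = 6.88 × 0.25 / 0.003244 = 530.2 d
  layer 2 (sandy clay): t_2 = 2.64 × 0.08 / 0.003244 = 65.11 d
Total t = Σ t_i = 595.4 days.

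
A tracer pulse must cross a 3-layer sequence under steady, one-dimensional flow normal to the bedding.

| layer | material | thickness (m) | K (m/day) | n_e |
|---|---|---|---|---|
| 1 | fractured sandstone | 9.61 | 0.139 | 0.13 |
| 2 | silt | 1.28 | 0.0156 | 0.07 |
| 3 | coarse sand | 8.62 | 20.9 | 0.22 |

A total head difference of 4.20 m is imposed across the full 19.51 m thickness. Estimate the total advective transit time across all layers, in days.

With flow normal to the layers, continuity requires the same specific discharge q through every layer.
Σ(b_i/K_i) = 9.61/0.139 + 1.28/0.0156 + 8.62/20.9 = 151.6 d.
q = Δh / Σ(b_i/K_i) = 4.20 / 151.6 = 0.02770 m/day.
In each layer the seepage velocity is v_i = q/n_i, so the layer transit time is t_i = b_i·n_i / q:
  layer 1 (fractured sandstone): t_1 = 9.61 × 0.13 / 0.02770 = 45.09 d
  layer 2 (silt): t_2 = 1.28 × 0.07 / 0.02770 = 3.234 d
  layer 3 (coarse sand): t_3 = 8.62 × 0.22 / 0.02770 = 68.45 d
Total t = Σ t_i = 116.8 days.

117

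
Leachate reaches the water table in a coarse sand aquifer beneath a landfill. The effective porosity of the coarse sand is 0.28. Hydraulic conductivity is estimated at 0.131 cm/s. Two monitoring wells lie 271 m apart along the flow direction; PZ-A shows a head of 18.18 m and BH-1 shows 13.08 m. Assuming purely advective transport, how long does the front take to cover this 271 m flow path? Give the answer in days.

Convert K: 0.131 cm/s × 864 = 113.2 m/day.
Hydraulic gradient i = (18.18 − 13.08) / 271 = 5.1 / 271 = 0.01882.
Darcy flux q = K · i = 113.2 × 0.01882 = 2.130 m/day.
Seepage velocity v = q / n_e = 2.130 / 0.28 = 7.607 m/day.
Travel time t = L / v = 271 / 7.607 = 35.62 days.

35.6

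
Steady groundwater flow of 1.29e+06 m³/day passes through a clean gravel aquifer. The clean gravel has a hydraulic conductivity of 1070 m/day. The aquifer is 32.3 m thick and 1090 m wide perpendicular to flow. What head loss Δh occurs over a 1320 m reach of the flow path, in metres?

45.2

Cross-sectional area A = 1090 × 32.3 = 35207 m².
From Q = K·A·i, i = Q / (K·A) = 1.29e+06 / (1070 × 35207) = 0.03424.
Head loss Δh = i · L = 0.03424 × 1320 = 45.20 m.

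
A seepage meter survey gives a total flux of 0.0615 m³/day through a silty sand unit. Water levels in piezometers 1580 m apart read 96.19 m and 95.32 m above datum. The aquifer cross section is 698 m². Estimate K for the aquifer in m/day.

Hydraulic gradient i = (96.19 − 95.32) / 1580 = 0.87 / 1580 = 0.0005506.
From Q = K·A·i, K = Q / (A·i) = 0.0615 / (698.0 × 0.0005506) = 0.1600 m/day.

0.160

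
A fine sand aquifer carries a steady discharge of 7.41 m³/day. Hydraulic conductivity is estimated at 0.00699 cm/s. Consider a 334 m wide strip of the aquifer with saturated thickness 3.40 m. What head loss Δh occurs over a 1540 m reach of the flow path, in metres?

1.66

Convert K: 0.00699 cm/s × 864 = 6.039 m/day.
Cross-sectional area A = 334 × 3.40 = 1136 m².
From Q = K·A·i, i = Q / (K·A) = 7.41 / (6.039 × 1136) = 0.001080.
Head loss Δh = i · L = 0.001080 × 1540 = 1.664 m.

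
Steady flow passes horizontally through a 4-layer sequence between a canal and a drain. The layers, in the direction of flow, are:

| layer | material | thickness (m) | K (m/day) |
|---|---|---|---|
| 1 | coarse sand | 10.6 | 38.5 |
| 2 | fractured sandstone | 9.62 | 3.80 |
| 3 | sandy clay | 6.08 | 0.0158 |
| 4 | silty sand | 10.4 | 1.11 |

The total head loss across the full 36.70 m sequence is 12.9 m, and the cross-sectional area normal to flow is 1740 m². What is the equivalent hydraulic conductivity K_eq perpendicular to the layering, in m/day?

Flow is perpendicular to layering, so the layers act in series and the equivalent K is the thickness-weighted harmonic mean.
Total thickness L = 10.6 + 9.62 + 6.08 + 10.4 = 36.70 m.
Σ(b_i/K_i) = 10.6/38.5 + 9.62/3.80 + 6.08/0.0158 + 10.4/1.11 = 397.0 d.
K_eq = L / Σ(b_i/K_i) = 36.70 / 397.0 = 0.09245 m/day.

0.0924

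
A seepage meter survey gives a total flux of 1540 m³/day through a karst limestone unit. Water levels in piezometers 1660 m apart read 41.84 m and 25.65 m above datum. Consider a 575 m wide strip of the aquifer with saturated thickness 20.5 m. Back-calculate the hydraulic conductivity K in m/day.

13.4

Cross-sectional area A = 575 × 20.5 = 11788 m².
Hydraulic gradient i = (41.84 − 25.65) / 1660 = 16.19 / 1660 = 0.009753.
From Q = K·A·i, K = Q / (A·i) = 1540 / (11788 × 0.009753) = 13.40 m/day.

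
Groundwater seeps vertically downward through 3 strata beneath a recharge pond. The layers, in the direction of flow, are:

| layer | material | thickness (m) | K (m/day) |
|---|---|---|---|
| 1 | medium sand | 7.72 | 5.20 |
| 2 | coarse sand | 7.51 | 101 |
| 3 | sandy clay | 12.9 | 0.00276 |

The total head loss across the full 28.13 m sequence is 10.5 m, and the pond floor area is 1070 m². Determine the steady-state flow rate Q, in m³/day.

Flow is perpendicular to layering, so the layers act in series and the equivalent K is the thickness-weighted harmonic mean.
Total thickness L = 7.72 + 7.51 + 12.9 = 28.13 m.
Σ(b_i/K_i) = 7.72/5.20 + 7.51/101 + 12.9/0.00276 = 4675 d.
K_eq = L / Σ(b_i/K_i) = 28.13 / 4675 = 0.006017 m/day.
Q = K_eq · A · (Δh/L) = 0.006017 × 1070 × (10.5/28.13) = 2.403 m³/day.

2.40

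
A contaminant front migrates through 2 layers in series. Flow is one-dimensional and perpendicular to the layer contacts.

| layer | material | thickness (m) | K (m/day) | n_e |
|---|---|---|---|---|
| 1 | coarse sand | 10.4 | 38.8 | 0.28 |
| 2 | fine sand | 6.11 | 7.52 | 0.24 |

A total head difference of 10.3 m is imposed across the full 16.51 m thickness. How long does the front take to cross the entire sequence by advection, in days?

With flow normal to the layers, continuity requires the same specific discharge q through every layer.
Σ(b_i/K_i) = 10.4/38.8 + 6.11/7.52 = 1.081 d.
q = Δh / Σ(b_i/K_i) = 10.3 / 1.081 = 9.532 m/day.
In each layer the seepage velocity is v_i = q/n_i, so the layer transit time is t_i = b_i·n_i / q:
  layer 1 (coarse sand): t_1 = 10.4 × 0.28 / 9.532 = 0.3055 d
  layer 2 (fine sand): t_2 = 6.11 × 0.24 / 9.532 = 0.1538 d
Total t = Σ t_i = 0.4593 days.

0.459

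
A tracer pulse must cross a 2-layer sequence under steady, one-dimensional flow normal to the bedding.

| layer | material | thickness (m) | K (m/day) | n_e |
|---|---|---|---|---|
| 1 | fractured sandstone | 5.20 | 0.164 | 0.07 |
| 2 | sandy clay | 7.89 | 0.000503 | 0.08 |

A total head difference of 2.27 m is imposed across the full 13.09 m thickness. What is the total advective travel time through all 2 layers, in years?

With flow normal to the layers, continuity requires the same specific discharge q through every layer.
Σ(b_i/K_i) = 5.20/0.164 + 7.89/0.000503 = 15718 d.
q = Δh / Σ(b_i/K_i) = 2.27 / 15718 = 0.0001444 m/day.
In each layer the seepage velocity is v_i = q/n_i, so the layer transit time is t_i = b_i·n_i / q:
  layer 1 (fractured sandstone): t_1 = 5.20 × 0.07 / 0.0001444 = 2520 d
  layer 2 (sandy clay): t_2 = 7.89 × 0.08 / 0.0001444 = 4370 d
Total t = Σ t_i = 6891 days = 18.87 years.

18.9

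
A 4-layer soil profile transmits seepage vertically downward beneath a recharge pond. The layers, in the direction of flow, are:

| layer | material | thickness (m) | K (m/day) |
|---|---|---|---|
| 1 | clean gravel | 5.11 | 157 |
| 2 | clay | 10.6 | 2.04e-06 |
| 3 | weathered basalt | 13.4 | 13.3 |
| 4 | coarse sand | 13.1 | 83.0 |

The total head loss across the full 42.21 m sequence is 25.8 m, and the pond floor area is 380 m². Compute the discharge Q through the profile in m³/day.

0.00189

Flow is perpendicular to layering, so the layers act in series and the equivalent K is the thickness-weighted harmonic mean.
Total thickness L = 5.11 + 10.6 + 13.4 + 13.1 = 42.21 m.
Σ(b_i/K_i) = 5.11/157 + 10.6/2.04e-06 + 13.4/13.3 + 13.1/83.0 = 5.196e+06 d.
K_eq = L / Σ(b_i/K_i) = 42.21 / 5.196e+06 = 8.123e-06 m/day.
Q = K_eq · A · (Δh/L) = 8.123e-06 × 380 × (25.8/42.21) = 0.001887 m³/day.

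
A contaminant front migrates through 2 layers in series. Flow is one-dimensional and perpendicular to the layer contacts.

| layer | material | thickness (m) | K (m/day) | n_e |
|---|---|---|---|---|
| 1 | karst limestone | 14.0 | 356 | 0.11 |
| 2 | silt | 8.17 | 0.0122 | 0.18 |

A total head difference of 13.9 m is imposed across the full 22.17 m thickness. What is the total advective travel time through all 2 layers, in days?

With flow normal to the layers, continuity requires the same specific discharge q through every layer.
Σ(b_i/K_i) = 14.0/356 + 8.17/0.0122 = 669.7 d.
q = Δh / Σ(b_i/K_i) = 13.9 / 669.7 = 0.02076 m/day.
In each layer the seepage velocity is v_i = q/n_i, so the layer transit time is t_i = b_i·n_i / q:
  layer 1 (karst limestone): t_1 = 14.0 × 0.11 / 0.02076 = 74.20 d
  layer 2 (silt): t_2 = 8.17 × 0.18 / 0.02076 = 70.85 d
Total t = Σ t_i = 145.1 days.

145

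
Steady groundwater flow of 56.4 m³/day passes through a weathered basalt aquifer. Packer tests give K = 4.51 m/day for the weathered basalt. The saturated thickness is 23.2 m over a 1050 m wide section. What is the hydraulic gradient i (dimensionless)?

Cross-sectional area A = 1050 × 23.2 = 24360 m².
From Q = K·A·i, i = Q / (K·A) = 56.4 / (4.510 × 24360) = 0.0005134.

0.000513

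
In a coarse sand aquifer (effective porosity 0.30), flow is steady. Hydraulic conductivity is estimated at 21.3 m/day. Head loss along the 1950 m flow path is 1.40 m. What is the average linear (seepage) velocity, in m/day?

Hydraulic gradient i = Δh / L = 1.40 / 1950 = 0.0007179.
Darcy flux q = K · i = 21.30 × 0.0007179 = 0.01529 m/day.
Seepage velocity v = q / n_e = 0.01529 / 0.30 = 0.05097 m/day.

0.0510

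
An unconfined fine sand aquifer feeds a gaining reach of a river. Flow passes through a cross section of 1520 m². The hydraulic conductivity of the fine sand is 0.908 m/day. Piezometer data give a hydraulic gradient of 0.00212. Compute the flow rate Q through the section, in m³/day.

Hydraulic gradient i = 0.00212.
Darcy's law: Q = K · A · i = 0.9080 × 1520 × 0.002120 = 2.926 m³/day.

2.93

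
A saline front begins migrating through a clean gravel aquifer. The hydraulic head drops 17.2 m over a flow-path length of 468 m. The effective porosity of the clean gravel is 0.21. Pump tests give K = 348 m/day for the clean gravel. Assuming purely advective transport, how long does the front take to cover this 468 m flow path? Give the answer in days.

Hydraulic gradient i = Δh / L = 17.2 / 468 = 0.03675.
Darcy flux q = K · i = 348.0 × 0.03675 = 12.79 m/day.
Seepage velocity v = q / n_e = 12.79 / 0.21 = 60.90 m/day.
Travel time t = L / v = 468 / 60.90 = 7.684 days.

7.68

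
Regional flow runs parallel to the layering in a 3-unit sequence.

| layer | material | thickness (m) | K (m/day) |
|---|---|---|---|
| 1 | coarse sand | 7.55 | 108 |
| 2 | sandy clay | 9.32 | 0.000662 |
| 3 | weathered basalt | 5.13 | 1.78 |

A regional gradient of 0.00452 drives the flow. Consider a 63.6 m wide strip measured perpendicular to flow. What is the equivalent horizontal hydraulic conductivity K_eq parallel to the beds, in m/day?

37.5

Flow is parallel to layering, so each bed carries its own Darcy discharge and the transmissivities add.
Σ(K_i·b_i) = 108×7.55 + 0.000662×9.32 + 1.78×5.13 = 824.5 m²/day.
Total thickness b = 22.00 m, so K_eq = Σ(K_i·b_i)/b = 37.48 m/day.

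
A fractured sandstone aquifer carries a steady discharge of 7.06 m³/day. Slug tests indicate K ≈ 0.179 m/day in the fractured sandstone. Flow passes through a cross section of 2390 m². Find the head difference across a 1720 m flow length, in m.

28.4

From Q = K·A·i, i = Q / (K·A) = 7.06 / (0.1790 × 2390) = 0.01650.
Head loss Δh = i · L = 0.01650 × 1720 = 28.38 m.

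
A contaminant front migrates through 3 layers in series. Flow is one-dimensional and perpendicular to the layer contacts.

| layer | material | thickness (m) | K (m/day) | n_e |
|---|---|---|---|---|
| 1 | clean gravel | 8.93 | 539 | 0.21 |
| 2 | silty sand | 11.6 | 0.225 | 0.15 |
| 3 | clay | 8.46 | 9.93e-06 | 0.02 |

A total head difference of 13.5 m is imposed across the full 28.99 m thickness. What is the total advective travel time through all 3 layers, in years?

654

With flow normal to the layers, continuity requires the same specific discharge q through every layer.
Σ(b_i/K_i) = 8.93/539 + 11.6/0.225 + 8.46/9.93e-06 = 8.520e+05 d.
q = Δh / Σ(b_i/K_i) = 13.5 / 8.520e+05 = 1.584e-05 m/day.
In each layer the seepage velocity is v_i = q/n_i, so the layer transit time is t_i = b_i·n_i / q:
  layer 1 (clean gravel): t_1 = 8.93 × 0.21 / 1.584e-05 = 1.184e+05 d
  layer 2 (silty sand): t_2 = 11.6 × 0.15 / 1.584e-05 = 1.098e+05 d
  layer 3 (clay): t_3 = 8.46 × 0.02 / 1.584e-05 = 10679 d
Total t = Σ t_i = 2.388e+05 days = 653.9 years.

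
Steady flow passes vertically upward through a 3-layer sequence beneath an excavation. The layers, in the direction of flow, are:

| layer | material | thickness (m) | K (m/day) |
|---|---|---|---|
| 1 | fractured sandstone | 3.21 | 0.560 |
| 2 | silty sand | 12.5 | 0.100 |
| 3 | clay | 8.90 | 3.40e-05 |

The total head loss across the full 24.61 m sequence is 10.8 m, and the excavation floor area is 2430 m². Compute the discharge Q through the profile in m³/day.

0.100

Flow is perpendicular to layering, so the layers act in series and the equivalent K is the thickness-weighted harmonic mean.
Total thickness L = 3.21 + 12.5 + 8.90 = 24.61 m.
Σ(b_i/K_i) = 3.21/0.560 + 12.5/0.100 + 8.90/3.40e-05 = 2.619e+05 d.
K_eq = L / Σ(b_i/K_i) = 24.61 / 2.619e+05 = 9.397e-05 m/day.
Q = K_eq · A · (Δh/L) = 9.397e-05 × 2430 × (10.8/24.61) = 0.1002 m³/day.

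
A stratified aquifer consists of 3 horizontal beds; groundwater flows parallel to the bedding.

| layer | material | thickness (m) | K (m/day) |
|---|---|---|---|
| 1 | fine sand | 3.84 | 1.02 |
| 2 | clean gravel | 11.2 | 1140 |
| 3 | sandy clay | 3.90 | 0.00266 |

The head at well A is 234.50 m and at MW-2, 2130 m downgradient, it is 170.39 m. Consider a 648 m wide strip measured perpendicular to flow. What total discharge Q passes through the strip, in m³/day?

249000

Flow is parallel to layering, so each bed carries its own Darcy discharge and the transmissivities add.
Σ(K_i·b_i) = 1.02×3.84 + 1140×11.2 + 0.00266×3.90 = 12772 m²/day.
Hydraulic gradient i = (234.50 − 170.39) / 2130 = 64.11 / 2130 = 0.03010.
Q = Σ(K_i·b_i) · W · i = 12772 × 648 × 0.03010 = 2.491e+05 m³/day.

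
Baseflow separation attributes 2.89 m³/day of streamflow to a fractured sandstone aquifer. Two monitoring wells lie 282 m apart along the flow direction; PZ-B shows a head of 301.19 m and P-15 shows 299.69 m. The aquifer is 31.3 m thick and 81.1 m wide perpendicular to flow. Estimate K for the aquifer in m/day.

Cross-sectional area A = 81.1 × 31.3 = 2538 m².
Hydraulic gradient i = (301.19 − 299.69) / 282 = 1.5 / 282 = 0.005319.
From Q = K·A·i, K = Q / (A·i) = 2.89 / (2538 × 0.005319) = 0.2140 m/day.

0.214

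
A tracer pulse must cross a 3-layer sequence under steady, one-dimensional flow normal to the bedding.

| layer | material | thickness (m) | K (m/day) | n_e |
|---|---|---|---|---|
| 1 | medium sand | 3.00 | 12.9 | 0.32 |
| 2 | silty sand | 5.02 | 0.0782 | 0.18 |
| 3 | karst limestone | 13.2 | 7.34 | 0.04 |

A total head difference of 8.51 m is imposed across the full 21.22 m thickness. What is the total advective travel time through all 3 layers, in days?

18.6

With flow normal to the layers, continuity requires the same specific discharge q through every layer.
Σ(b_i/K_i) = 3.00/12.9 + 5.02/0.0782 + 13.2/7.34 = 66.23 d.
q = Δh / Σ(b_i/K_i) = 8.51 / 66.23 = 0.1285 m/day.
In each layer the seepage velocity is v_i = q/n_i, so the layer transit time is t_i = b_i·n_i / q:
  layer 1 (medium sand): t_1 = 3.00 × 0.32 / 0.1285 = 7.471 d
  layer 2 (silty sand): t_2 = 5.02 × 0.18 / 0.1285 = 7.032 d
  layer 3 (karst limestone): t_3 = 13.2 × 0.04 / 0.1285 = 4.109 d
Total t = Σ t_i = 18.61 days.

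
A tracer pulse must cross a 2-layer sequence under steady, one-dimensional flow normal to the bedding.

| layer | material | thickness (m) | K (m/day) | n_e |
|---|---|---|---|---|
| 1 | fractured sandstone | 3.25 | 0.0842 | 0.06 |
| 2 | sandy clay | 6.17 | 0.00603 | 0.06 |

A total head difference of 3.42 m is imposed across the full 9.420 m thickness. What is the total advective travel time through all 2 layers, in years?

With flow normal to the layers, continuity requires the same specific discharge q through every layer.
Σ(b_i/K_i) = 3.25/0.0842 + 6.17/0.00603 = 1062 d.
q = Δh / Σ(b_i/K_i) = 3.42 / 1062 = 0.003221 m/day.
In each layer the seepage velocity is v_i = q/n_i, so the layer transit time is t_i = b_i·n_i / q:
  layer 1 (fractured sandstone): t_1 = 3.25 × 0.06 / 0.003221 = 60.54 d
  layer 2 (sandy clay): t_2 = 6.17 × 0.06 / 0.003221 = 114.9 d
Total t = Σ t_i = 175.5 days = 0.4804 years.

0.480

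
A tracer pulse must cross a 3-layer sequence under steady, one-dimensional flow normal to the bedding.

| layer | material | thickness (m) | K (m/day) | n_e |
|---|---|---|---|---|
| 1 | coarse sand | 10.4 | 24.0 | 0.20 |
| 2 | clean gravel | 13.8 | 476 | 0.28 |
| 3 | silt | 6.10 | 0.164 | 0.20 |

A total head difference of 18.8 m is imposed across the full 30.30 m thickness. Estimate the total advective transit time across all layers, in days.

14.3

With flow normal to the layers, continuity requires the same specific discharge q through every layer.
Σ(b_i/K_i) = 10.4/24.0 + 13.8/476 + 6.10/0.164 = 37.66 d.
q = Δh / Σ(b_i/K_i) = 18.8 / 37.66 = 0.4992 m/day.
In each layer the seepage velocity is v_i = q/n_i, so the layer transit time is t_i = b_i·n_i / q:
  layer 1 (coarse sand): t_1 = 10.4 × 0.20 / 0.4992 = 4.166 d
  layer 2 (clean gravel): t_2 = 13.8 × 0.28 / 0.4992 = 7.740 d
  layer 3 (silt): t_3 = 6.10 × 0.20 / 0.4992 = 2.444 d
Total t = Σ t_i = 14.35 days.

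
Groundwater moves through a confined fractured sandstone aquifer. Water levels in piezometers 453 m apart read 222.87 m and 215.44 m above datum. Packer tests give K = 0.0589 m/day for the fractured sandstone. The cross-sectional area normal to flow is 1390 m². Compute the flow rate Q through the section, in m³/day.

1.34

Hydraulic gradient i = (222.87 − 215.44) / 453 = 7.43 / 453 = 0.01640.
Darcy's law: Q = K · A · i = 0.05890 × 1390 × 0.01640 = 1.343 m³/day.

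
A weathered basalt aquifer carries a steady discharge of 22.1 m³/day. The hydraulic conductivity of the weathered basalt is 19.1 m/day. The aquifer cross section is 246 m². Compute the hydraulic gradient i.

0.00470

From Q = K·A·i, i = Q / (K·A) = 22.1 / (19.10 × 246.0) = 0.004704.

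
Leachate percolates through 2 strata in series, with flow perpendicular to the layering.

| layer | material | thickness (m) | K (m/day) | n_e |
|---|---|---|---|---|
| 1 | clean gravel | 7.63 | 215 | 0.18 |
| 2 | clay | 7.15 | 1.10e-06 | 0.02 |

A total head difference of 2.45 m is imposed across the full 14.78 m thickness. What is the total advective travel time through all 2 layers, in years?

With flow normal to the layers, continuity requires the same specific discharge q through every layer.
Σ(b_i/K_i) = 7.63/215 + 7.15/1.10e-06 = 6.500e+06 d.
q = Δh / Σ(b_i/K_i) = 2.45 / 6.500e+06 = 3.769e-07 m/day.
In each layer the seepage velocity is v_i = q/n_i, so the layer transit time is t_i = b_i·n_i / q:
  layer 1 (clean gravel): t_1 = 7.63 × 0.18 / 3.769e-07 = 3.644e+06 d
  layer 2 (clay): t_2 = 7.15 × 0.02 / 3.769e-07 = 3.794e+05 d
Total t = Σ t_i = 4.023e+06 days = 11015 years.

11000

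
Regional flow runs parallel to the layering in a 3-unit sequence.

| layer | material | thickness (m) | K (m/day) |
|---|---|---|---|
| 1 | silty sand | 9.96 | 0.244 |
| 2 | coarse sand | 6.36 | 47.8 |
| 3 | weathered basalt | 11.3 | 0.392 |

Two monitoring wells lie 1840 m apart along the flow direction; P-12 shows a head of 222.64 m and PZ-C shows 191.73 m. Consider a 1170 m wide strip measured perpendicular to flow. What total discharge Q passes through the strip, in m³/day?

Flow is parallel to layering, so each bed carries its own Darcy discharge and the transmissivities add.
Σ(K_i·b_i) = 0.244×9.96 + 47.8×6.36 + 0.392×11.3 = 310.9 m²/day.
Hydraulic gradient i = (222.64 − 191.73) / 1840 = 30.91 / 1840 = 0.01680.
Q = Σ(K_i·b_i) · W · i = 310.9 × 1170 × 0.01680 = 6110 m³/day.

6110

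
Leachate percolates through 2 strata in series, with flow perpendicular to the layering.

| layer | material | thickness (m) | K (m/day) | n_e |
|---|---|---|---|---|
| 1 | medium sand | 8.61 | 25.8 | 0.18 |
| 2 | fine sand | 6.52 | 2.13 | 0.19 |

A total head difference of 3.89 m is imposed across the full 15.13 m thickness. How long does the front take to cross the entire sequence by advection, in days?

With flow normal to the layers, continuity requires the same specific discharge q through every layer.
Σ(b_i/K_i) = 8.61/25.8 + 6.52/2.13 = 3.395 d.
q = Δh / Σ(b_i/K_i) = 3.89 / 3.395 = 1.146 m/day.
In each layer the seepage velocity is v_i = q/n_i, so the layer transit time is t_i = b_i·n_i / q:
  layer 1 (medium sand): t_1 = 8.61 × 0.18 / 1.146 = 1.352 d
  layer 2 (fine sand): t_2 = 6.52 × 0.19 / 1.146 = 1.081 d
Total t = Σ t_i = 2.434 days.

2.43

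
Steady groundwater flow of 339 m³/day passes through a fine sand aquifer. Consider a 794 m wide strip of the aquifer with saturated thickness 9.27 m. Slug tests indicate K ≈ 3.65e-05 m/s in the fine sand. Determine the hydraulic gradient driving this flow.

Convert K: 3.65e-05 m/s × 86400 = 3.154 m/day.
Cross-sectional area A = 794 × 9.27 = 7360 m².
From Q = K·A·i, i = Q / (K·A) = 339 / (3.154 × 7360) = 0.01460.

0.0146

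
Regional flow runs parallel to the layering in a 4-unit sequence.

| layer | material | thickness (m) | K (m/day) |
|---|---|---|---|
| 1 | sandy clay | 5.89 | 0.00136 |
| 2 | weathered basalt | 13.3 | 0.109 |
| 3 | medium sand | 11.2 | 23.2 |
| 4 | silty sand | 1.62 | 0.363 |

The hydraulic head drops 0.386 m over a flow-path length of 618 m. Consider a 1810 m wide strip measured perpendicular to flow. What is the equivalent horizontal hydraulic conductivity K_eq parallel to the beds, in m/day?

8.18

Flow is parallel to layering, so each bed carries its own Darcy discharge and the transmissivities add.
Σ(K_i·b_i) = 0.00136×5.89 + 0.109×13.3 + 23.2×11.2 + 0.363×1.62 = 261.9 m²/day.
Total thickness b = 32.01 m, so K_eq = Σ(K_i·b_i)/b = 8.181 m/day.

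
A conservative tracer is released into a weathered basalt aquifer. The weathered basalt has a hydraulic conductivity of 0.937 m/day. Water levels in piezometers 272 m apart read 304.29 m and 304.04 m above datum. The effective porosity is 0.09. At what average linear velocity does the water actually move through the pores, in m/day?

0.00957

Hydraulic gradient i = (304.29 − 304.04) / 272 = 0.25 / 272 = 0.0009191.
Darcy flux q = K · i = 0.9370 × 0.0009191 = 0.0008612 m/day.
Seepage velocity v = q / n_e = 0.0008612 / 0.09 = 0.009569 m/day.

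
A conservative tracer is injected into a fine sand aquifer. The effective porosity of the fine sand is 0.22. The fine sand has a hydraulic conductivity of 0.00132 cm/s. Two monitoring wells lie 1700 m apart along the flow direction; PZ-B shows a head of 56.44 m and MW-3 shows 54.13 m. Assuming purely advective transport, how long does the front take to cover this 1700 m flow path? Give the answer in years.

661

Convert K: 0.00132 cm/s × 864 = 1.140 m/day.
Hydraulic gradient i = (56.44 − 54.13) / 1700 = 2.31 / 1700 = 0.001359.
Darcy flux q = K · i = 1.140 × 0.001359 = 0.001550 m/day.
Seepage velocity v = q / n_e = 0.001550 / 0.22 = 0.007044 m/day.
Travel time t = L / v = 1700 / 0.007044 = 2.413e+05 days = 660.7 years.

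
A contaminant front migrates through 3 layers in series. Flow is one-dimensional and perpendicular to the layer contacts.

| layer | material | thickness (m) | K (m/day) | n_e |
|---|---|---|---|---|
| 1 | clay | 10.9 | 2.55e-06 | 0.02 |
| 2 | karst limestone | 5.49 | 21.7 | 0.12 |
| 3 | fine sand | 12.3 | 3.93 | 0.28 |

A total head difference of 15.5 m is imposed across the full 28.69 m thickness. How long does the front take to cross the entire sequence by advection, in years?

With flow normal to the layers, continuity requires the same specific discharge q through every layer.
Σ(b_i/K_i) = 10.9/2.55e-06 + 5.49/21.7 + 12.3/3.93 = 4.275e+06 d.
q = Δh / Σ(b_i/K_i) = 15.5 / 4.275e+06 = 3.626e-06 m/day.
In each layer the seepage velocity is v_i = q/n_i, so the layer transit time is t_i = b_i·n_i / q:
  layer 1 (clay): t_1 = 10.9 × 0.02 / 3.626e-06 = 60119 d
  layer 2 (karst limestone): t_2 = 5.49 × 0.12 / 3.626e-06 = 1.817e+05 d
  layer 3 (fine sand): t_3 = 12.3 × 0.28 / 3.626e-06 = 9.498e+05 d
Total t = Σ t_i = 1.192e+06 days = 3262 years.

3260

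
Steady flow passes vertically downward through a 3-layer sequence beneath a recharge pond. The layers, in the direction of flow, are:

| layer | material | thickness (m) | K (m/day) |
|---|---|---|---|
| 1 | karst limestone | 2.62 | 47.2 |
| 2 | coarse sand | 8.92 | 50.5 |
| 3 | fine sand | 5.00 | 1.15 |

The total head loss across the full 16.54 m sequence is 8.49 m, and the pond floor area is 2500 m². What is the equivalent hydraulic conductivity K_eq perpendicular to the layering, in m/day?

Flow is perpendicular to layering, so the layers act in series and the equivalent K is the thickness-weighted harmonic mean.
Total thickness L = 2.62 + 8.92 + 5.00 = 16.54 m.
Σ(b_i/K_i) = 2.62/47.2 + 8.92/50.5 + 5.00/1.15 = 4.580 d.
K_eq = L / Σ(b_i/K_i) = 16.54 / 4.580 = 3.611 m/day.

3.61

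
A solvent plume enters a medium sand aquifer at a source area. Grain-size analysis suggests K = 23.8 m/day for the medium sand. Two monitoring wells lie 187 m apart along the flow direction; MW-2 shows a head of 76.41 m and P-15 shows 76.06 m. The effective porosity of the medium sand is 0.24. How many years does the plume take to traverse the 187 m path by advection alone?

2.76

Hydraulic gradient i = (76.41 − 76.06) / 187 = 0.35 / 187 = 0.001872.
Darcy flux q = K · i = 23.80 × 0.001872 = 0.04455 m/day.
Seepage velocity v = q / n_e = 0.04455 / 0.24 = 0.1856 m/day.
Travel time t = L / v = 187 / 0.1856 = 1008 days = 2.758 years.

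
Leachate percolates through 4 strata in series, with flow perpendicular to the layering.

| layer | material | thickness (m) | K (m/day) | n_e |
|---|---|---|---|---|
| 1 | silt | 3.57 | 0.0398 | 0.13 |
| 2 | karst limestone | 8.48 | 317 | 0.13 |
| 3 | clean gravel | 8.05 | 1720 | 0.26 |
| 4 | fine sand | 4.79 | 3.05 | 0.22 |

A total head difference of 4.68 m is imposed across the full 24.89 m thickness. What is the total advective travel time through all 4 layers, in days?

92.0

With flow normal to the layers, continuity requires the same specific discharge q through every layer.
Σ(b_i/K_i) = 3.57/0.0398 + 8.48/317 + 8.05/1720 + 4.79/3.05 = 91.30 d.
q = Δh / Σ(b_i/K_i) = 4.68 / 91.30 = 0.05126 m/day.
In each layer the seepage velocity is v_i = q/n_i, so the layer transit time is t_i = b_i·n_i / q:
  layer 1 (silt): t_1 = 3.57 × 0.13 / 0.05126 = 9.054 d
  layer 2 (karst limestone): t_2 = 8.48 × 0.13 / 0.05126 = 21.51 d
  layer 3 (clean gravel): t_3 = 8.05 × 0.26 / 0.05126 = 40.83 d
  layer 4 (fine sand): t_4 = 4.79 × 0.22 / 0.05126 = 20.56 d
Total t = Σ t_i = 91.95 days.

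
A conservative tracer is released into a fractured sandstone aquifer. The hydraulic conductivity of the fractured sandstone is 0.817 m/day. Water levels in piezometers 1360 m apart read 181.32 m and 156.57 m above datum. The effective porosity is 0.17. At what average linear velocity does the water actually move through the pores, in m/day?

0.0875

Hydraulic gradient i = (181.32 − 156.57) / 1360 = 24.75 / 1360 = 0.01820.
Darcy flux q = K · i = 0.8170 × 0.01820 = 0.01487 m/day.
Seepage velocity v = q / n_e = 0.01487 / 0.17 = 0.08746 m/day.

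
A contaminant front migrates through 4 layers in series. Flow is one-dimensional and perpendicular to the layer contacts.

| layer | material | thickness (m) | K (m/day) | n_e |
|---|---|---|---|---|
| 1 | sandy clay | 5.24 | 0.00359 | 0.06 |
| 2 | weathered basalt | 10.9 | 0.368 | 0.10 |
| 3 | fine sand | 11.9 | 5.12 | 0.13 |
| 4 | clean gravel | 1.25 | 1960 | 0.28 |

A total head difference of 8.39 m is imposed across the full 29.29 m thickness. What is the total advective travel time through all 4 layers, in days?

With flow normal to the layers, continuity requires the same specific discharge q through every layer.
Σ(b_i/K_i) = 5.24/0.00359 + 10.9/0.368 + 11.9/5.12 + 1.25/1960 = 1492 d.
q = Δh / Σ(b_i/K_i) = 8.39 / 1492 = 0.005625 m/day.
In each layer the seepage velocity is v_i = q/n_i, so the layer transit time is t_i = b_i·n_i / q:
  layer 1 (sandy clay): t_1 = 5.24 × 0.06 / 0.005625 = 55.89 d
  layer 2 (weathered basalt): t_2 = 10.9 × 0.10 / 0.005625 = 193.8 d
  layer 3 (fine sand): t_3 = 11.9 × 0.13 / 0.005625 = 275.0 d
  layer 4 (clean gravel): t_4 = 1.25 × 0.28 / 0.005625 = 62.22 d
Total t = Σ t_i = 586.9 days.

587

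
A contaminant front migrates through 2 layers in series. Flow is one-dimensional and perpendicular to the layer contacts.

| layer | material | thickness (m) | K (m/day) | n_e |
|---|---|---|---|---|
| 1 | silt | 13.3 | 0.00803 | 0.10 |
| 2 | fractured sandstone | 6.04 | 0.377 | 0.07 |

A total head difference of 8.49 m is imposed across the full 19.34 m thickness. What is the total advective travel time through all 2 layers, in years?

With flow normal to the layers, continuity requires the same specific discharge q through every layer.
Σ(b_i/K_i) = 13.3/0.00803 + 6.04/0.377 = 1672 d.
q = Δh / Σ(b_i/K_i) = 8.49 / 1672 = 0.005077 m/day.
In each layer the seepage velocity is v_i = q/n_i, so the layer transit time is t_i = b_i·n_i / q:
  layer 1 (silt): t_1 = 13.3 × 0.10 / 0.005077 = 262.0 d
  layer 2 (fractured sandstone): t_2 = 6.04 × 0.07 / 0.005077 = 83.28 d
Total t = Σ t_i = 345.3 days = 0.9453 years.

0.945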